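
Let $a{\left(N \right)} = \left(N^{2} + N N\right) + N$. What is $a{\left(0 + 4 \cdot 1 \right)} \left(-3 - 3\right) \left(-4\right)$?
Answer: $864$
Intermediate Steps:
$a{\left(N \right)} = N + 2 N^{2}$ ($a{\left(N \right)} = \left(N^{2} + N^{2}\right) + N = 2 N^{2} + N = N + 2 N^{2}$)
$a{\left(0 + 4 \cdot 1 \right)} \left(-3 - 3\right) \left(-4\right) = \left(0 + 4 \cdot 1\right) \left(1 + 2 \left(0 + 4 \cdot 1\right)\right) \left(-3 - 3\right) \left(-4\right) = \left(0 + 4\right) \left(1 + 2 \left(0 + 4\right)\right) \left(\left(-6\right) \left(-4\right)\right) = 4 \left(1 + 2 \cdot 4\right) 24 = 4 \left(1 + 8\right) 24 = 4 \cdot 9 \cdot 24 = 36 \cdot 24 = 864$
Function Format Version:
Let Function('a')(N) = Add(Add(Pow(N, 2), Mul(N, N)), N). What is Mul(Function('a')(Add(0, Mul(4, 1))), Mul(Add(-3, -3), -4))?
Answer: 864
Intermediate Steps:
Function('a')(N) = Add(N, Mul(2, Pow(N, 2))) (Function('a')(N) = Add(Add(Pow(N, 2), Pow(N, 2)), N) = Add(Mul(2, Pow(N, 2)), N) = Add(N, Mul(2, Pow(N, 2))))
Mul(Function('a')(Add(0, Mul(4, 1))), Mul(Add(-3, -3), -4)) = Mul(Mul(Add(0, Mul(4, 1)), Add(1, Mul(2, Add(0, Mul(4, 1))))), Mul(Add(-3, -3), -4)) = Mul(Mul(Add(0, 4), Add(1, Mul(2, Add(0, 4)))), Mul(-6, -4)) = Mul(Mul(4, Add(1, Mul(2, 4))), 24) = Mul(Mul(4, Add(1, 8)), 24) = Mul(Mul(4, 9), 24) = Mul(36, 24) = 864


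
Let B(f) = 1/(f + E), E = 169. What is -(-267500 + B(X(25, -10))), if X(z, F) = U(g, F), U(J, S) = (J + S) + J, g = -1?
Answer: 41997499/157 ≈ 2.6750e+5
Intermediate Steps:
U(J, S) = S + 2*J
X(z, F) = -2 + F (X(z, F) = F + 2*(-1) = F - 2 = -2 + F)
B(f) = 1/(169 + f) (B(f) = 1/(f + 169) = 1/(169 + f))
-(-267500 + B(X(25, -10))) = -(-267500 + 1/(169 + (-2 - 10))) = -(-267500 + 1/(169 - 12)) = -(-267500 + 1/157) = -1*(-41997499/157) = 41997499/157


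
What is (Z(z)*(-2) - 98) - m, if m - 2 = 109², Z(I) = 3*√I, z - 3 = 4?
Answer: -11981 - 6*√7 ≈ -11997.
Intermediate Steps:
z = 7 (z = 3 + 4 = 7)
m = 11883 (m = 2 + 109² = 2 + 11881 = 11883)
(Z(z)*(-2) - 98) - m = ((3*√7)*(-2) - 98) - 1*11883 = (-6*√7 - 98) - 11883 = (-98 - 6*√7) - 11883 = -11981 - 6*√7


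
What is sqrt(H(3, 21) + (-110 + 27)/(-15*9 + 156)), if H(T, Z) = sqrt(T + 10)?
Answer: sqrt(-1743 + 441*sqrt(13))/21 ≈ 0.58892*I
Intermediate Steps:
H(T, Z) = sqrt(10 + T)
sqrt(H(3, 21) + (-110 + 27)/(-15*9 + 156)) = sqrt(sqrt(10 + 3) + (-110 + 27)/(-15*9 + 156)) = sqrt(sqrt(13) - 83/(-135 + 156)) = sqrt(sqrt(13) - 83/21) = sqrt(-83/21 + sqrt(13))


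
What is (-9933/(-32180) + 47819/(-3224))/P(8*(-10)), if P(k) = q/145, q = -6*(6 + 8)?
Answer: 10924237853/435742944 ≈ 25.070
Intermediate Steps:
q = -84 (q = -6*14 = -84)
P(k) = -84/145
(-9933/(-32180) + 47819/(-3224))/P(8*(-10)) = (-9933/(-32180) + 47819/(-3224))/(-84/145) = (-9933*(-1/32180) + 47819*(-1/3224))*(-145/84) = (9933/32180 - 47819/3224)*(-145/84) = -376697857/25937080*(-145/84) = 10924237853/435742944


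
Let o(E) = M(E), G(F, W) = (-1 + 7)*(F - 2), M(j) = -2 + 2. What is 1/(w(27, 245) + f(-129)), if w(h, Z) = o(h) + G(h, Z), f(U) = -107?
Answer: 1/43 ≈ 0.023256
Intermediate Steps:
M(j) = 0
G(F, W) = -12 + 6*F (G(F, W) = 6*(-2 + F) = -12 + 6*F)
o(E) = 0
w(h, Z) = -12 + 6*h (w(h, Z) = 0 + (-12 + 6*h) = -12 + 6*h)
1/(w(27, 245) + f(-129)) = 1/((-12 + 6*27) - 107) = 1/((-12 + 162) - 107) = 1/(150 - 107) = 1/43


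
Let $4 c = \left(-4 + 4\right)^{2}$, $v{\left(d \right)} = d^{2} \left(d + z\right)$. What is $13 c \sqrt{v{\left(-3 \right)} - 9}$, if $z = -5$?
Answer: $0$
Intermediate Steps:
$v{\left(d \right)} = d^{2} \left(-5 + d\right)$ ($v{\left(d \right)} = d^{2} \left(d - 5\right) = d^{2} \left(-5 + d\right)$)
$c = 0$ ($c = \frac{\left(-4 + 4\right)^{2}}{4} = \frac{0^{2}}{4} = \frac{1}{4} \cdot 0 = 0$)
$13 c \sqrt{v{\left(-3 \right)} - 9} = 13 \cdot 0 \sqrt{\left(-3\right)^{2} \left(-5 - 3\right) - 9} = 0 \sqrt{9 \left(-8\right) - 9} = 0 \sqrt{-72 - 9} = 0 \sqrt{-81} = 0 \cdot 9 i = 0$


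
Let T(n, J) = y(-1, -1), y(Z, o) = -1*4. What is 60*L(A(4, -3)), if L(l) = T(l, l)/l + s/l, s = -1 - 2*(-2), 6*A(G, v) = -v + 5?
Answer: -45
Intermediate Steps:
y(Z, o) = -4
T(n, J) = -4
A(G, v) = 5/6 - v/6 (A(G, v) = (-v + 5)/6 = (5 - v)/6 = 5/6 - v/6)
s = 3 (s = -1 + 4 = 3)
L(l) = -1/l (L(l) = -4/l + 3/l = -1/l)
60*L(A(4, -3)) = 60*(-1/(5/6 - 1/6*(-3))) = 60*(-1/(5/6 + 1/2)) = 60*(-1/4/3) = 60*(-1*3/4) = 60*(-3/4) = -45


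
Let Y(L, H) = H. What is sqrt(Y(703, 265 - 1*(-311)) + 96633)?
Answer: 3*sqrt(10801) ≈ 311.78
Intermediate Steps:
sqrt(Y(703, 265 - 1*(-311)) + 96633) = sqrt((265 - 1*(-311)) + 96633) = sqrt((265 + 311) + 96633) = sqrt(576 + 96633) = sqrt(97209) = 3*sqrt(10801)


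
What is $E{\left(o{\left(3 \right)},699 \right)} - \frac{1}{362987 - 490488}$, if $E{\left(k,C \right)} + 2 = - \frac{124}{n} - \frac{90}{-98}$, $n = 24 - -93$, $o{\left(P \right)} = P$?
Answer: $- \frac{1565324044}{730963233} \approx -2.1415$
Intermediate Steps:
$n = 117$ ($n = 24 + 93 = 117$)
$E{\left(k,C \right)} = - \frac{12277}{5733}$ ($E{\left(k,C \right)} = -2 - \left(- \frac{45}{49} + \frac{124}{117}\right) = -2 - \frac{811}{5733} = - \frac{12277}{5733}$)
$E{\left(o{\left(3 \right)},699 \right)} - \frac{1}{362987 - 490488} = - \frac{12277}{5733} - \frac{1}{362987 - 490488} = - \frac{12277}{5733} - \frac{1}{-127501} = - \frac{12277}{5733} - - \frac{1}{127501} = - \frac{12277}{5733} + \frac{1}{127501} = - \frac{1565324044}{730963233}$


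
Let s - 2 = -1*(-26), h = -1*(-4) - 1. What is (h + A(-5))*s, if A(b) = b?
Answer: -56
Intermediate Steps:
h = 3 (h = 4 - 1 = 3)
s = 28 (s = 2 - 1*(-26) = 2 + 26 = 28)
(h + A(-5))*s = (3 - 5)*28 = -2*28 = -56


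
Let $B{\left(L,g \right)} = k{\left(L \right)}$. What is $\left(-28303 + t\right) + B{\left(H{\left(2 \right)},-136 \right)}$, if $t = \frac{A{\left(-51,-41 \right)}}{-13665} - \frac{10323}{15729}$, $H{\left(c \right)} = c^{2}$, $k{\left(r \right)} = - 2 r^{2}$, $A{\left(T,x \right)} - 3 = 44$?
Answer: $- \frac{2030125202011}{71645595} \approx -28336.0$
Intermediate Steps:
$A{\left(T,x \right)} = 47$ ($A{\left(T,x \right)} = 3 + 44 = 47$)
$B{\left(L,g \right)} = - 2 L^{2}$
$t = - \frac{47267686}{71645595}$ ($t = \frac{47}{-13665} - \frac{10323}{15729} = 47 \left(- \frac{1}{13665}\right) - \frac{3441}{5243} = - \frac{47}{13665} - \frac{3441}{5243} = - \frac{47267686}{71645595} \approx -0.65974$)
$\left(-28303 + t\right) + B{\left(H{\left(2 \right)},-136 \right)} = \left(-28303 - \frac{47267686}{71645595}\right) - 2 \left(2^{2}\right)^{2} = - \frac{2027832542971}{71645595} - 2 \cdot 4^{2} = - \frac{2027832542971}{71645595} - 32 = - \frac{2030125202011}{71645595}$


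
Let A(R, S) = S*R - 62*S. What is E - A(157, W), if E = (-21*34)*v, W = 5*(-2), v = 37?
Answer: -25468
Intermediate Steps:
W = -10
A(R, S) = -62*S + R*S (A(R, S) = R*S - 62*S = -62*S + R*S)
E = -26418 (E = -21*34*37 = -714*37 = -26418)
E - A(157, W) = -26418 - (-10)*(-62 + 157) = -26418 - (-10)*95 = -26418 - 1*(-950) = -26418 + 950 = -25468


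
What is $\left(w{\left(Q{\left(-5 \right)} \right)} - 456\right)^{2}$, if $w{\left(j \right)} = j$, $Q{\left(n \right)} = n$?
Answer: $212521$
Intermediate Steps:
$\left(w{\left(Q{\left(-5 \right)} \right)} - 456\right)^{2} = \left(-5 - 456\right)^{2} = \left(-461\right)^{2} = 212521$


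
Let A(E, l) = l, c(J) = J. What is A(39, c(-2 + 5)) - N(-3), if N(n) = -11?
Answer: 14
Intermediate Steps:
A(39, c(-2 + 5)) - N(-3) = (-2 + 5) - 1*(-11) = 3 + 11 = 14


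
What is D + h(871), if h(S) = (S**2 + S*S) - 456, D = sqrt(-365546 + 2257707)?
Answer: 1516826 + sqrt(1892161) ≈ 1.5182e+6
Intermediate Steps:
D = sqrt(1892161) ≈ 1375.6
h(S) = -456 + 2*S**2 (h(S) = (S**2 + S**2) - 456 = 2*S**2 - 456 = -456 + 2*S**2)
D + h(871) = sqrt(1892161) + (-456 + 2*871**2) = sqrt(1892161) + (-456 + 2*758641) = sqrt(1892161) + (-456 + 1517282) = sqrt(1892161) + 1516826 = 1516826 + sqrt(1892161)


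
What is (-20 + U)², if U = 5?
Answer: 225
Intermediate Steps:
(-20 + U)² = (-20 + 5)² = (-15)² = 225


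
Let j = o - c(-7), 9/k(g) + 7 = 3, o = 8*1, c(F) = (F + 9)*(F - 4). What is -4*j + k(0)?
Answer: -489/4 ≈ -122.25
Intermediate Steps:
c(F) = (-4 + F)*(9 + F) (c(F) = (9 + F)*(-4 + F) = (-4 + F)*(9 + F))
o = 8
k(g) = -9/4 (k(g) = 9/(-7 + 3) = 9/(-4) = 9*(-¼) = -9/4)
j = 30 (j = 8 - (-36 + (-7)² + 5*(-7)) = 8 - (-36 + 49 - 35) = 8 - 1*(-22) = 8 + 22 = 30)
-4*j + k(0) = -4*30 - 9/4 = -120 - 9/4 = -489/4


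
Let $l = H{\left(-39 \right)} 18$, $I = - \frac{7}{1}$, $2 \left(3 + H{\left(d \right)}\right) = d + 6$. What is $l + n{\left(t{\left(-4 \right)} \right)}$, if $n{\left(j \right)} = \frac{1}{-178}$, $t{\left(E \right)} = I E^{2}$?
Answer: $- \frac{62479}{178} \approx -351.01$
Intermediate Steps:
$H{\left(d \right)} = \frac{d}{2}$ ($H{\left(d \right)} = -3 + \frac{d + 6}{2} = -3 + \frac{6 + d}{2} = -3 + \left(3 + \frac{d}{2}\right) = \frac{d}{2}$)
$I = -7$ ($I = \left(-7\right) 1 = -7$)
$l = -351$ ($l = \frac{1}{2} \left(-39\right) 18 = \left(- \frac{39}{2}\right) 18 = -351$)
$t{\left(E \right)} = - 7 E^{2}$
$n{\left(j \right)} = - \frac{1}{178}$
$l + n{\left(t{\left(-4 \right)} \right)} = -351 - \frac{1}{178} = - \frac{62479}{178}$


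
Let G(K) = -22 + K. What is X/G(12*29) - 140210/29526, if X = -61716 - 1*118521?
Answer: -383384723/687534 ≈ -557.62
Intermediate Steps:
X = -180237 (X = -61716 - 118521 = -180237)
X/G(12*29) - 140210/29526 = -180237/(-22 + 12*29) - 140210/29526 = -180237/(-22 + 348) - 140210*1/29526 = -180237/326 - 10015/2109 = -383384723/687534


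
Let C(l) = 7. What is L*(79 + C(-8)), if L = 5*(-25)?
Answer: -10750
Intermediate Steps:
L = -125
L*(79 + C(-8)) = -125*(79 + 7) = -125*86 = -10750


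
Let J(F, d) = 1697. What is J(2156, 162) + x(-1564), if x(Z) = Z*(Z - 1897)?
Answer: 5414701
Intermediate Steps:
x(Z) = Z*(-1897 + Z)
J(2156, 162) + x(-1564) = 1697 - 1564*(-1897 - 1564) = 1697 - 1564*(-3461) = 1697 + 5413004 = 5414701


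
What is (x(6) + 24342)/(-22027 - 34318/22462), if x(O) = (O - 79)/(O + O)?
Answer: -3279800161/2968828752 ≈ -1.1047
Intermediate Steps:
x(O) = (-79 + O)/(2*O) (x(O) = (-79 + O)/((2*O)) = (-79 + O)*(1/(2*O)) = (-79 + O)/(2*O))
(x(6) + 24342)/(-22027 - 34318/22462) = ((½)*(-79 + 6)/6 + 24342)/(-22027 - 34318/22462) = ((½)*(⅙)*(-73) + 24342)/(-22027 - 34318*1/22462) = (-73/12 + 24342)/(-22027 - 17159/11231) = 292031/(12*(-247402396/11231)) = (292031/12)*(-11231/247402396) = -3279800161/2968828752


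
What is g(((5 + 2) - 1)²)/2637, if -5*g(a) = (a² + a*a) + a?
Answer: -292/1465 ≈ -0.19932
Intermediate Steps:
g(a) = -2*a²/5 - a/5 (g(a) = -((a² + a*a) + a)/5 = -((a² + a²) + a)/5 = -(2*a² + a)/5 = -(a + 2*a²)/5 = -2*a²/5 - a/5)
g(((5 + 2) - 1)²)/2637 = -((5 + 2) - 1)²*(1 + 2*((5 + 2) - 1)²)/5/2637 = -(7 - 1)²*(1 + 2*(7 - 1)²)/5*(1/2637) = -⅕*6²*(1 + 2*6²)*(1/2637) = -⅕*36*(1 + 2*36)*(1/2637) = -⅕*36*(1 + 72)*(1/2637) = -⅕*36*73*(1/2637) = -2628/5*1/2637 = -292/1465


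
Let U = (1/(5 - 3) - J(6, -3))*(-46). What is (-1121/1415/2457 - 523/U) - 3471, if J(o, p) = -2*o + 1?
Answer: -6381873670589/1839150495 ≈ -3470.0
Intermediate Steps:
J(o, p) = 1 - 2*o
U = -529 (U = (1/(5 - 3) - (1 - 2*6))*(-46) = (1/2 - (1 - 12))*(-46) = (½ - 1*(-11))*(-46) = (½ + 11)*(-46) = (23/2)*(-46) = -529)
(-1121/1415/2457 - 523/U) - 3471 = (-1121/1415/2457 - 523/(-529)) - 3471 = (-1121*1/1415*(1/2457) - 523*(-1/529)) - 3471 = (-1121/1415*1/2457 + 523/529) - 3471 = (-1121/3476655 + 523/529) - 3471 = 1817697556/1839150495 - 3471 = -6381873670589/1839150495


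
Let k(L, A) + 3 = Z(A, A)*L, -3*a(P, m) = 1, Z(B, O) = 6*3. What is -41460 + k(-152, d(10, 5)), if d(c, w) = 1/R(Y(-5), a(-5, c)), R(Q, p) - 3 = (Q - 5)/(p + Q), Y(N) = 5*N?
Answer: -44199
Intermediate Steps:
Z(B, O) = 18
a(P, m) = -1/3 (a(P, m) = -1/3*1 = -1/3)
R(Q, p) = 3 + (-5 + Q)/(Q + p) (R(Q, p) = 3 + (Q - 5)/(p + Q) = 3 + (-5 + Q)/(Q + p))
d(c, w) = 38/159 (d(c, w) = 1/((-5 + 3*(-1/3) + 4*(5*(-5)))/(5*(-5) - 1/3)) = 1/((-5 - 1 + 4*(-25))/(-25 - 1/3)) = 1/((-5 - 1 - 100)/(-76/3)) = 1/(-3/76*(-106)) = 1/(159/38) = 38/159)
k(L, A) = -3 + 18*L
-41460 + k(-152, d(10, 5)) = -41460 + (-3 + 18*(-152)) = -41460 + (-3 - 2736) = -41460 - 2739 = -44199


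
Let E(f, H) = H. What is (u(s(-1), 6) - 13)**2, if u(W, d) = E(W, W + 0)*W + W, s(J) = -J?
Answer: 121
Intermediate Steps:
u(W, d) = W + W**2 (u(W, d) = (W + 0)*W + W = W*W + W = W**2 + W = W + W**2)
(u(s(-1), 6) - 13)**2 = ((-1*(-1))*(1 - 1*(-1)) - 13)**2 = (1*(1 + 1) - 13)**2 = (1*2 - 13)**2 = (2 - 13)**2 = (-11)**2 = 121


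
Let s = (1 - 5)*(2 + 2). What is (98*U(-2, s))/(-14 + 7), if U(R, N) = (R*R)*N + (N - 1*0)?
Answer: 1120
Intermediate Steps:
s = -16 (s = -4*4 = -16)
U(R, N) = N + N*R² (U(R, N) = R²*N + (N + 0) = N*R² + N = N + N*R²)
(98*U(-2, s))/(-14 + 7) = (98*(-16*(1 + (-2)²)))/(-14 + 7) = (98*(-16*(1 + 4)))/(-7) = (98*(-16*5))*(-⅐) = (98*(-80))*(-⅐) = -7840*(-⅐) = 1120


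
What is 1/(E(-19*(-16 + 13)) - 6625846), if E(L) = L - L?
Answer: -1/6625846 ≈ -1.5092e-7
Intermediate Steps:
E(L) = 0
1/(E(-19*(-16 + 13)) - 6625846) = 1/(0 - 6625846) = 1/(-6625846) = -1/6625846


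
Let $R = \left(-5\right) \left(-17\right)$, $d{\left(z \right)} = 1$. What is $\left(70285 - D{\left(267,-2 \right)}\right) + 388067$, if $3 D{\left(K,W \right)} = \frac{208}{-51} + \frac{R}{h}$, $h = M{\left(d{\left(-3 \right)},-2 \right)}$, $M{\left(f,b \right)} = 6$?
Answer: $\frac{46751561}{102} \approx 4.5835 \cdot 10^{5}$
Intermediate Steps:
$R = 85$
$h = 6$
$D{\left(K,W \right)} = \frac{343}{102}$ ($D{\left(K,W \right)} = \frac{\frac{208}{-51} + \frac{85}{6}}{3} = \frac{208 \left(- \frac{1}{51}\right) + 85 \cdot \frac{1}{6}}{3} = \frac{- \frac{208}{51} + \frac{85}{6}}{3} = \frac{1}{3} \cdot \frac{343}{34} = \frac{343}{102}$)
$\left(70285 - D{\left(267,-2 \right)}\right) + 388067 = \left(70285 - \frac{343}{102}\right) + 388067 = \frac{7168727}{102} + 388067 = \frac{46751561}{102}$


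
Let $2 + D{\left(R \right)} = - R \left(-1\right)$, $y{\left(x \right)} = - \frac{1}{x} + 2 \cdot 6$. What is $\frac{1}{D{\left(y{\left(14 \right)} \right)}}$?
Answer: $\frac{14}{139} \approx 0.10072$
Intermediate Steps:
$y{\left(x \right)} = 12 - \frac{1}{x}$ ($y{\left(x \right)} = - \frac{1}{x} + 12 = 12 - \frac{1}{x}$)
$D{\left(R \right)} = -2 + R$ ($D{\left(R \right)} = -2 + - R \left(-1\right) = -2 + R$)
$\frac{1}{D{\left(y{\left(14 \right)} \right)}} = \frac{1}{-2 + \left(12 - \frac{1}{14}\right)} = \frac{1}{-2 + \frac{167}{14}} = \frac{1}{\frac{139}{14}} = \frac{14}{139}$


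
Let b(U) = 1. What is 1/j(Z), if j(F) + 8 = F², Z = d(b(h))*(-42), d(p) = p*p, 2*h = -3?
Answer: 1/1756 ≈ 0.00056948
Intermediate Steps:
h = -3/2 (h = (½)*(-3) = -3/2 ≈ -1.5000)
d(p) = p²
Z = -42 (Z = 1²*(-42) = 1*(-42) = -42)
j(F) = -8 + F²
1/j(Z) = 1/(-8 + (-42)²) = 1/(-8 + 1764) = 1/1756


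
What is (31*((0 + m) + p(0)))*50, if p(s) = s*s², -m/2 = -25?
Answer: 77500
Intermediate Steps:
m = 50 (m = -2*(-25) = 50)
p(s) = s³
(31*((0 + m) + p(0)))*50 = (31*((0 + 50) + 0³))*50 = (31*(50 + 0))*50 = (31*50)*50 = 1550*50 = 77500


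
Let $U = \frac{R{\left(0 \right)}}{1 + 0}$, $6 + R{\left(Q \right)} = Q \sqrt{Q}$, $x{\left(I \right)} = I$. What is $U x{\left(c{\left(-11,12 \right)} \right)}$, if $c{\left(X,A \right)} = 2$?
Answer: $-12$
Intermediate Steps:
$R{\left(Q \right)} = -6 + Q^{\frac{3}{2}}$ ($R{\left(Q \right)} = -6 + Q \sqrt{Q} = -6 + Q^{\frac{3}{2}}$)
$U = -6$ ($U = \frac{-6 + 0^{\frac{3}{2}}}{1 + 0} = \frac{-6 + 0}{1} = \left(-6\right) 1 = -6$)
$U x{\left(c{\left(-11,12 \right)} \right)} = \left(-6\right) 2 = -12$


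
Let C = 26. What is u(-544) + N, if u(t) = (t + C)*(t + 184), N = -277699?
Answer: -91219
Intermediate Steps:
u(t) = (26 + t)*(184 + t) (u(t) = (t + 26)*(t + 184) = (26 + t)*(184 + t))
u(-544) + N = (4784 + (-544)² + 210*(-544)) - 277699 = (4784 + 295936 - 114240) - 277699 = 186480 - 277699 = -91219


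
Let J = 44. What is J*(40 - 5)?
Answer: 1540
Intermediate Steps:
J*(40 - 5) = 44*(40 - 5) = 44*35 = 1540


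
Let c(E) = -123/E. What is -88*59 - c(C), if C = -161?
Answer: -836035/161 ≈ -5192.8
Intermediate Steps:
-88*59 - c(C) = -88*59 - (-123)/(-161) = -5192 - (-123)*(-1)/161 = -5192 - 1*123/161 = -5192 - 123/161 = -836035/161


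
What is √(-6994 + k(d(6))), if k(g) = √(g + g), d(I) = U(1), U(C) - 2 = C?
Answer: √(-6994 + √6) ≈ 83.615*I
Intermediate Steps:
U(C) = 2 + C
d(I) = 3 (d(I) = 2 + 1 = 3)
k(g) = √2*√g (k(g) = √(2*g) = √2*√g)
√(-6994 + k(d(6))) = √(-6994 + √2*√3) = √(-6994 + √6)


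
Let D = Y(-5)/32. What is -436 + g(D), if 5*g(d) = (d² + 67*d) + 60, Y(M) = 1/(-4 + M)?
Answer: -35172115/82944 ≈ -424.05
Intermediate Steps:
D = -1/288 (D = 1/(-4 - 5*32) = (1/32)/(-9) = -⅑*1/32 = -1/288 ≈ -0.0034722)
g(d) = 12 + d²/5 + 67*d/5 (g(d) = ((d² + 67*d) + 60)/5 = (60 + d² + 67*d)/5 = 12 + d²/5 + 67*d/5)
-436 + g(D) = -436 + (12 + (-1/288)²/5 + (67/5)*(-1/288)) = -436 + (12 + (⅕)*(1/82944) - 67/1440) = -436 + (12 + 1/414720 - 67/1440) = -436 + 991469/82944 = -35172115/82944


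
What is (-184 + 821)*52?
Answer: 33124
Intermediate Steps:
(-184 + 821)*52 = 637*52 = 33124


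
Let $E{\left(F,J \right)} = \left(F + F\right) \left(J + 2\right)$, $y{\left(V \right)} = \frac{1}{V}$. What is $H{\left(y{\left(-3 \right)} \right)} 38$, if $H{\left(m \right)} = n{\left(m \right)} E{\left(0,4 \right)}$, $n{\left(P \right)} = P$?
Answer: $0$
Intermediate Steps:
$E{\left(F,J \right)} = 2 F \left(2 + J\right)$
$H{\left(m \right)} = 0$ ($H{\left(m \right)} = m 2 \cdot 0 \left(2 + 4\right) = m 2 \cdot 0 \cdot 6 = m 0 = 0$)
$H{\left(y{\left(-3 \right)} \right)} 38 = 0 \cdot 38 = 0$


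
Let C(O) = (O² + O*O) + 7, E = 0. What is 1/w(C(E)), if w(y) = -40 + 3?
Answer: -1/37 ≈ -0.027027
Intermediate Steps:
C(O) = 7 + 2*O² (C(O) = (O² + O²) + 7 = 2*O² + 7 = 7 + 2*O²)
w(y) = -37
1/w(C(E)) = 1/(-37) = -1/37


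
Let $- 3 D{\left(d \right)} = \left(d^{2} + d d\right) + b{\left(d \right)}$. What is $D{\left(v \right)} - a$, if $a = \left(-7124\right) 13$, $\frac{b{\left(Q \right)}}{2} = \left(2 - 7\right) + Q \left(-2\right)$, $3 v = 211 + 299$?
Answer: $\frac{220726}{3} \approx 73575.0$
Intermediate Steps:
$v = 170$ ($v = \frac{211 + 299}{3} = \frac{1}{3} \cdot 510 = 170$)
$b{\left(Q \right)} = -10 - 4 Q$ ($b{\left(Q \right)} = 2 \left(\left(2 - 7\right) + Q \left(-2\right)\right) = 2 \left(-5 - 2 Q\right) = -10 - 4 Q$)
$D{\left(d \right)} = \frac{10}{3} - \frac{2 d^{2}}{3} + \frac{4 d}{3}$ ($D{\left(d \right)} = - \frac{\left(d^{2} + d d\right) - \left(10 + 4 d\right)}{3} = - \frac{\left(d^{2} + d^{2}\right) - \left(10 + 4 d\right)}{3} = - \frac{2 d^{2} - \left(10 + 4 d\right)}{3} = - \frac{-10 - 4 d + 2 d^{2}}{3} = \frac{10}{3} - \frac{2 d^{2}}{3} + \frac{4 d}{3}$)
$a = -92612$
$D{\left(v \right)} - a = \left(\frac{10}{3} - \frac{2 \cdot 170^{2}}{3} + \frac{4}{3} \cdot 170\right) - -92612 = \left(\frac{10}{3} - \frac{57800}{3} + \frac{680}{3}\right) + 92612 = - \frac{57110}{3} + 92612 = \frac{220726}{3}$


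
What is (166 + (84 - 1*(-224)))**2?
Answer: 224676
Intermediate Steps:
(166 + (84 - 1*(-224)))**2 = (166 + (84 + 224))**2 = (166 + 308)**2 = 474**2 = 224676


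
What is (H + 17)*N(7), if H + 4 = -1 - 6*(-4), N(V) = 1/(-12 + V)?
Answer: -36/5 ≈ -7.2000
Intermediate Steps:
H = 19 (H = -4 + (-1 - 6*(-4)) = -4 + (-1 + 24) = -4 + 23 = 19)
(H + 17)*N(7) = (19 + 17)/(-12 + 7) = 36/(-5) = 36*(-1/5) = -36/5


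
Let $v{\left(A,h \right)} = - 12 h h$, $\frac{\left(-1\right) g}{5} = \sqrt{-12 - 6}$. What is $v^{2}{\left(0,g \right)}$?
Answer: $29160000$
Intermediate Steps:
$g = - 15 i \sqrt{2}$ ($g = - 5 \sqrt{-12 - 6} = - 5 \sqrt{-18} = - 5 \cdot 3 i \sqrt{2} = - 15 i \sqrt{2} \approx - 21.213 i$)
$v{\left(A,h \right)} = - 12 h^{2}$
$v^{2}{\left(0,g \right)} = \left(- 12 \left(- 15 i \sqrt{2}\right)^{2}\right)^{2} = \left(\left(-12\right) \left(-450\right)\right)^{2} = 5400^{2} = 29160000$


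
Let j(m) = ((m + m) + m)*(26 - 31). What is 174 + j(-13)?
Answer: 369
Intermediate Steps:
j(m) = -15*m (j(m) = (2*m + m)*(-5) = (3*m)*(-5) = -15*m)
174 + j(-13) = 174 - 15*(-13) = 174 + 195 = 369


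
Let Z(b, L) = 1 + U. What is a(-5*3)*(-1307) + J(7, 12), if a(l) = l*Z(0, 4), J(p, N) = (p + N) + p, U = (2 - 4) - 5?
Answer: -117604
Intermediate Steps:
U = -7 (U = -2 - 5 = -7)
J(p, N) = N + 2*p (J(p, N) = (N + p) + p = N + 2*p)
Z(b, L) = -6 (Z(b, L) = 1 - 7 = -6)
a(l) = -6*l (a(l) = l*(-6) = -6*l)
a(-5*3)*(-1307) + J(7, 12) = -(-30)*3*(-1307) + (12 + 2*7) = -6*(-15)*(-1307) + (12 + 14) = 90*(-1307) + 26 = -117630 + 26 = -117604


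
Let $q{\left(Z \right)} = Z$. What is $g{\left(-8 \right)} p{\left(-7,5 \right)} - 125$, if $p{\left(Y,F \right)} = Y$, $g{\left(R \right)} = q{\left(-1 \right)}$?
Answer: $-118$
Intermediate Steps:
$g{\left(R \right)} = -1$
$g{\left(-8 \right)} p{\left(-7,5 \right)} - 125 = \left(-1\right) \left(-7\right) - 125 = 7 - 125 = -118$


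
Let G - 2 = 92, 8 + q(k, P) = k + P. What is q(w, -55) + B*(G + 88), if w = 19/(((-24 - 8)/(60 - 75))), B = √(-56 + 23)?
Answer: -1731/32 + 182*I*√33 ≈ -54.094 + 1045.5*I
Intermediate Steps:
B = I*√33 (B = √(-33) = I*√33 ≈ 5.7446*I)
w = 285/32 (w = 19/((-32/(-15))) = 19/((-32*(-1/15))) = 19/(32/15) = 19*(15/32) = 285/32 ≈ 8.9063)
q(k, P) = -8 + P + k (q(k, P) = -8 + (k + P) = -8 + (P + k) = -8 + P + k)
G = 94 (G = 2 + 92 = 94)
q(w, -55) + B*(G + 88) = (-8 - 55 + 285/32) + (I*√33)*(94 + 88) = -1731/32 + (I*√33)*182 = -1731/32 + 182*I*√33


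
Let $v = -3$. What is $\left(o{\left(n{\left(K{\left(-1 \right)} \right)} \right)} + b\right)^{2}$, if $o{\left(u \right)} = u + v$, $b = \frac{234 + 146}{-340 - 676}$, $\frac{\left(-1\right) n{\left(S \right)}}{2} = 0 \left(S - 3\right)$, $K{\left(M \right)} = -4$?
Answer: $\frac{734449}{64516} \approx 11.384$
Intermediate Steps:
$n{\left(S \right)} = 0$ ($n{\left(S \right)} = - 2 \cdot 0 \left(S - 3\right) = - 2 \cdot 0 \left(-3 + S\right) = \left(-2\right) 0 = 0$)
$b = - \frac{95}{254}$ ($b = \frac{380}{-1016} = 380 \left(- \frac{1}{1016}\right) = - \frac{95}{254} \approx -0.37402$)
$o{\left(u \right)} = -3 + u$ ($o{\left(u \right)} = u - 3 = -3 + u$)
$\left(o{\left(n{\left(K{\left(-1 \right)} \right)} \right)} + b\right)^{2} = \left(\left(-3 + 0\right) - \frac{95}{254}\right)^{2} = \left(-3 - \frac{95}{254}\right)^{2} = \left(- \frac{857}{254}\right)^{2} = \frac{734449}{64516}$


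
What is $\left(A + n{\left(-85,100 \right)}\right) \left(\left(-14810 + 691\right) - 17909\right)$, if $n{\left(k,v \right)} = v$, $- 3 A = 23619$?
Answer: $248953644$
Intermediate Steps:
$A = -7873$ ($A = \left(- \frac{1}{3}\right) 23619 = -7873$)
$\left(A + n{\left(-85,100 \right)}\right) \left(\left(-14810 + 691\right) - 17909\right) = \left(-7873 + 100\right) \left(\left(-14810 + 691\right) - 17909\right) = - 7773 \left(-14119 - 17909\right) = \left(-7773\right) \left(-32028\right) = 248953644$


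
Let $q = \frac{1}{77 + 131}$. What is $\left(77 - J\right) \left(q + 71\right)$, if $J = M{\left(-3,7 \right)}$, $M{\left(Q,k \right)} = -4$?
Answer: $\frac{1196289}{208} \approx 5751.4$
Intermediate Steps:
$q = \frac{1}{208} \approx 0.0048077$
$J = -4$
$\left(77 - J\right) \left(q + 71\right) = \left(77 - -4\right) \left(\frac{1}{208} + 71\right) = \left(77 + 4\right) \frac{14769}{208} = 81 \cdot \frac{14769}{208} = \frac{1196289}{208}$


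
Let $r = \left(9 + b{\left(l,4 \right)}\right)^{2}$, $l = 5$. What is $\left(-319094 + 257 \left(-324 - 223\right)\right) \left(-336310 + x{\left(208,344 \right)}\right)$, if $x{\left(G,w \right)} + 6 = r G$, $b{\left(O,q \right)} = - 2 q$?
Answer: $154499772684$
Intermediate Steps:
$r = 1$ ($r = \left(9 - 8\right)^{2} = 1^{2} = 1$)
$x{\left(G,w \right)} = -6 + G$ ($x{\left(G,w \right)} = -6 + 1 G = -6 + G$)
$\left(-319094 + 257 \left(-324 - 223\right)\right) \left(-336310 + x{\left(208,344 \right)}\right) = \left(-319094 + 257 \left(-324 - 223\right)\right) \left(-336310 + \left(-6 + 208\right)\right) = \left(-319094 + 257 \left(-547\right)\right) \left(-336310 + 202\right) = \left(-319094 - 140579\right) \left(-336108\right) = \left(-459673\right) \left(-336108\right) = 154499772684$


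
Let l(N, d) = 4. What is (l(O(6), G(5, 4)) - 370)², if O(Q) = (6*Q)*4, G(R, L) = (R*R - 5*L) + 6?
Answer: 133956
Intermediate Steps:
G(R, L) = 6 + R² - 5*L (G(R, L) = (R² - 5*L) + 6 = 6 + R² - 5*L)
O(Q) = 24*Q
(l(O(6), G(5, 4)) - 370)² = (4 - 370)² = (-366)² = 133956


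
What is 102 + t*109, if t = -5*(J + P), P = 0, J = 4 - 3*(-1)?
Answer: -3713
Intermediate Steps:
J = 7 (J = 4 + 3 = 7)
t = -35 (t = -5*(7 + 0) = -5*7 = -35)
102 + t*109 = 102 - 35*109 = 102 - 3815 = -3713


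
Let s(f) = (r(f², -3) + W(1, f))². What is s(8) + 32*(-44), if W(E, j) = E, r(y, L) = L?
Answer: -1404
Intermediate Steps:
s(f) = 4 (s(f) = (-3 + 1)² = (-2)² = 4)
s(8) + 32*(-44) = 4 + 32*(-44) = 4 - 1408 = -1404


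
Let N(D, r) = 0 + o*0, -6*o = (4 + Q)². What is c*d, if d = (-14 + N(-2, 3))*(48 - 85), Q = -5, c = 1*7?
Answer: 3626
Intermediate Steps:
c = 7
o = -⅙ (o = -(4 - 5)²/6 = -⅙*(-1)² = -⅙*1 = -⅙ ≈ -0.16667)
N(D, r) = 0 (N(D, r) = 0 - ⅙*0 = 0 + 0 = 0)
d = 518 (d = (-14 + 0)*(48 - 85) = -14*(-37) = 518)
c*d = 7*518 = 3626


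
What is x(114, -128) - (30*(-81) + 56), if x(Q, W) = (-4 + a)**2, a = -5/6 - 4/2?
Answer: 87145/36 ≈ 2420.7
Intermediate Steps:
a = -17/6 (a = -5*1/6 - 4*1/2 = -5/6 - 2 = -17/6 ≈ -2.8333)
x(Q, W) = 1681/36 (x(Q, W) = (-4 - 17/6)**2 = (-41/6)**2 = 1681/36)
x(114, -128) - (30*(-81) + 56) = 1681/36 - (30*(-81) + 56) = 1681/36 - (-2430 + 56) = 1681/36 - 1*(-2374) = 1681/36 + 2374 = 87145/36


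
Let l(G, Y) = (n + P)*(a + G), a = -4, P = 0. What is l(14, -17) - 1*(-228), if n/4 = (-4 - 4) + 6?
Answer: 148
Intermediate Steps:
n = -8 (n = 4*((-4 - 4) + 6) = 4*(-8 + 6) = 4*(-2) = -8)
l(G, Y) = 32 - 8*G (l(G, Y) = (-8 + 0)*(-4 + G) = -8*(-4 + G) = 32 - 8*G)
l(14, -17) - 1*(-228) = (32 - 8*14) - 1*(-228) = (32 - 112) + 228 = -80 + 228 = 148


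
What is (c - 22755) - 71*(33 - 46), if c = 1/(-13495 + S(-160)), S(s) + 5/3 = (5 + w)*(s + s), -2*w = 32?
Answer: -653431763/29930 ≈ -21832.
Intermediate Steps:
w = -16 (w = -1/2*32 = -16)
S(s) = -5/3 - 22*s (S(s) = -5/3 + (5 - 16)*(s + s) = -5/3 - 22*s)
c = -3/29930 (c = 1/(-13495 + (-5/3 - 22*(-160))) = 1/(-13495 + (-5/3 + 3520)) = 1/(-13495 + 10555/3) = 1/(-29930/3) = -3/29930 ≈ -0.00010023)
(c - 22755) - 71*(33 - 46) = (-3/29930 - 22755) - 71*(33 - 46) = -681057153/29930 - 71*(-13) = -681057153/29930 + 923 = -653431763/29930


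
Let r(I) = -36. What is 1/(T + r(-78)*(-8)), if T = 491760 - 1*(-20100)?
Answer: 1/512148 ≈ 1.9526e-6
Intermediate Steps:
T = 511860 (T = 491760 + 20100 = 511860)
1/(T + r(-78)*(-8)) = 1/(511860 - 36*(-8)) = 1/(511860 + 288) = 1/512148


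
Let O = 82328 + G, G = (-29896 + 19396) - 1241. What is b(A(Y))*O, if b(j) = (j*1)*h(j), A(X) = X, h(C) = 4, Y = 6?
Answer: 1694088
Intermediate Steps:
G = -11741 (G = -10500 - 1241 = -11741)
b(j) = 4*j (b(j) = (j*1)*4 = j*4 = 4*j)
O = 70587 (O = 82328 - 11741 = 70587)
b(A(Y))*O = (4*6)*70587 = 24*70587 = 1694088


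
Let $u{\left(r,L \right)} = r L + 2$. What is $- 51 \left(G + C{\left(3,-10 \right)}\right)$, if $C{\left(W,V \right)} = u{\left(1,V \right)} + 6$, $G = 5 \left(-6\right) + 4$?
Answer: $1428$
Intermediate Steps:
$u{\left(r,L \right)} = 2 + L r$ ($u{\left(r,L \right)} = L r + 2 = 2 + L r$)
$G = -26$ ($G = -30 + 4 = -26$)
$C{\left(W,V \right)} = 8 + V$ ($C{\left(W,V \right)} = \left(2 + V 1\right) + 6 = \left(2 + V\right) + 6 = 8 + V$)
$- 51 \left(G + C{\left(3,-10 \right)}\right) = - 51 \left(-26 + \left(8 - 10\right)\right) = - 51 \left(-26 - 2\right) = \left(-51\right) \left(-28\right) = 1428$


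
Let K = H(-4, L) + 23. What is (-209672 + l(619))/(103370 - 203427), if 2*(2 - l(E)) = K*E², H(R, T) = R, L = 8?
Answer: 7699399/200114 ≈ 38.475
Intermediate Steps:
K = 19 (K = -4 + 23 = 19)
l(E) = 2 - 19*E²/2
(-209672 + l(619))/(103370 - 203427) = (-209672 + (2 - 19/2*619²))/(103370 - 203427) = (-209672 + (2 - 19/2*383161))/(-100057) = (-209672 + (2 - 7280059/2))*(-1/100057) = (-209672 - 7280055/2)*(-1/100057) = -7699399/2*(-1/100057) = 7699399/200114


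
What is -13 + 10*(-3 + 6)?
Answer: 17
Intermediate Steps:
-13 + 10*(-3 + 6) = -13 + 10*3 = -13 + 30 = 17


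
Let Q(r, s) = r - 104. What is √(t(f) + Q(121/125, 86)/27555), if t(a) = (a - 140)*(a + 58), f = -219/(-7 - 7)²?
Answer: I*√650385607378258631/9001300 ≈ 89.594*I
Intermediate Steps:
Q(r, s) = -104 + r
f = -219/196 (f = -219/((-14)²) = -219/196 ≈ -1.1173)
t(a) = (-140 + a)*(58 + a)
√(t(f) + Q(121/125, 86)/27555) = √((-8120 + (-219/196)² - 82*(-219/196)) + (-104 + 121/125)/27555) = √((-8120 + 47961/38416 + 8979/98) + (-104 + 121*(1/125))*(1/27555)) = √(-308370191/38416 + (-104 + 121/125)*(1/27555)) = √(-308370191/38416 - 12879/125*1/27555) = √(-308370191/38416 - 4293/1148125) = √(-354047690461763/44106370000) = I*√650385607378258631/9001300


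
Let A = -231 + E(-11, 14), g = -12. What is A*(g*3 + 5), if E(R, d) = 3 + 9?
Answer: 6789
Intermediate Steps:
E(R, d) = 12
A = -219 (A = -231 + 12 = -219)
A*(g*3 + 5) = -219*(-12*3 + 5) = -219*(-36 + 5) = -219*(-31) = 6789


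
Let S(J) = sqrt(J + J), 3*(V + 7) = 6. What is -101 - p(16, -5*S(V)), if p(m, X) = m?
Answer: -117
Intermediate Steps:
V = -5 (V = -7 + (1/3)*6 = -7 + 2 = -5)
S(J) = sqrt(2)*sqrt(J) (S(J) = sqrt(2*J) = sqrt(2)*sqrt(J))
-101 - p(16, -5*S(V)) = -101 - 1*16 = -101 - 16 = -117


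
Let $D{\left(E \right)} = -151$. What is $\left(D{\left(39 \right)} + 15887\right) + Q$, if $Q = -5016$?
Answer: $10720$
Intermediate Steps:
$\left(D{\left(39 \right)} + 15887\right) + Q = \left(-151 + 15887\right) - 5016 = 15736 - 5016 = 10720$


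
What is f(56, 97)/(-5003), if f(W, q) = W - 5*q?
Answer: 429/5003 ≈ 0.085749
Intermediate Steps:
f(56, 97)/(-5003) = (56 - 5*97)/(-5003) = (56 - 485)*(-1/5003) = -429*(-1/5003) = 429/5003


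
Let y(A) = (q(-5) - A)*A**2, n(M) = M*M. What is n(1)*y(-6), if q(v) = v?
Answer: 36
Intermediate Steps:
n(M) = M**2
y(A) = A**2*(-5 - A) (y(A) = (-5 - A)*A**2 = A**2*(-5 - A))
n(1)*y(-6) = 1**2*((-6)**2*(-5 - 1*(-6))) = 1*(36*(-5 + 6)) = 1*(36*1) = 1*36 = 36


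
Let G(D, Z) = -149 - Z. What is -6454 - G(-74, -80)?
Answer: -6385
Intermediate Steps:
-6454 - G(-74, -80) = -6454 - (-149 - 1*(-80)) = -6454 - (-149 + 80) = -6454 - 1*(-69) = -6454 + 69 = -6385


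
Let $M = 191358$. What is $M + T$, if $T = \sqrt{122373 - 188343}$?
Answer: $191358 + 3 i \sqrt{7330} \approx 1.9136 \cdot 10^{5} + 256.85 i$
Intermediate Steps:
$T = 3 i \sqrt{7330}$ ($T = \sqrt{122373 - 188343} = \sqrt{-65970} = 3 i \sqrt{7330} \approx 256.85 i$)
$M + T = 191358 + 3 i \sqrt{7330}$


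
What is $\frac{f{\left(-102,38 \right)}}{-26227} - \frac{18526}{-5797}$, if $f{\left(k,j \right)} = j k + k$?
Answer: $\frac{508941868}{152037919} \approx 3.3475$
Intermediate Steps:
$f{\left(k,j \right)} = k + j k$
$\frac{f{\left(-102,38 \right)}}{-26227} - \frac{18526}{-5797} = \frac{\left(-102\right) \left(1 + 38\right)}{-26227} - \frac{18526}{-5797} = \left(-102\right) 39 \left(- \frac{1}{26227}\right) - - \frac{18526}{5797} = \left(-3978\right) \left(- \frac{1}{26227}\right) + \frac{18526}{5797} = \frac{3978}{26227} + \frac{18526}{5797} = \frac{508941868}{152037919}$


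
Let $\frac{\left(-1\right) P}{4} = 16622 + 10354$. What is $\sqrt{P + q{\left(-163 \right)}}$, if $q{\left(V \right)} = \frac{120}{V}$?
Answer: $\frac{2 i \sqrt{716730234}}{163} \approx 328.49 i$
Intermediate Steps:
$P = -107904$ ($P = - 4 \left(16622 + 10354\right) = \left(-4\right) 26976 = -107904$)
$\sqrt{P + q{\left(-163 \right)}} = \sqrt{-107904 + \frac{120}{-163}} = \sqrt{-107904 + 120 \left(- \frac{1}{163}\right)} = \sqrt{-107904 - \frac{120}{163}} = \sqrt{- \frac{17588472}{163}} = \frac{2 i \sqrt{716730234}}{163}$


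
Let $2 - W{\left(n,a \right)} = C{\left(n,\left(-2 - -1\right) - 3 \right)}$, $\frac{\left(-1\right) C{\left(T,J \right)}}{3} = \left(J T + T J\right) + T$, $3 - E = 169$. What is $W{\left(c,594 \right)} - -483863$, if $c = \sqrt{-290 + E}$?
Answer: $483865 - 42 i \sqrt{114} \approx 4.8387 \cdot 10^{5} - 448.44 i$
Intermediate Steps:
$E = -166$ ($E = 3 - 169 = -166$)
$C{\left(T,J \right)} = - 3 T - 6 J T$ ($C{\left(T,J \right)} = - 3 \left(\left(J T + T J\right) + T\right) = - 3 \left(\left(J T + J T\right) + T\right) = - 3 \left(2 J T + T\right) = - 3 \left(T + 2 J T\right) = - 3 T - 6 J T$)
$c = 2 i \sqrt{114}$ ($c = \sqrt{-290 - 166} = \sqrt{-456} = 2 i \sqrt{114} \approx 21.354 i$)
$W{\left(n,a \right)} = 2 - 21 n$ ($W{\left(n,a \right)} = 2 - - 3 n \left(1 + 2 \left(\left(-2 - -1\right) - 3\right)\right) = 2 - - 3 n \left(1 + 2 \left(\left(-2 + 1\right) - 3\right)\right) = 2 - - 3 n \left(1 + 2 \left(-1 - 3\right)\right) = 2 - - 3 n \left(1 + 2 \left(-4\right)\right) = 2 - - 3 n \left(1 - 8\right) = 2 - \left(-3\right) n \left(-7\right) = 2 - 21 n$)
$W{\left(c,594 \right)} - -483863 = \left(2 - 21 \cdot 2 i \sqrt{114}\right) - -483863 = \left(2 - 42 i \sqrt{114}\right) + 483863 = 483865 - 42 i \sqrt{114}$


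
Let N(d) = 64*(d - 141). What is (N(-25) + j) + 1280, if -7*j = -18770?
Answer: -46638/7 ≈ -6662.6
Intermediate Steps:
j = 18770/7 (j = -1/7*(-18770) = 18770/7 ≈ 2681.4)
N(d) = -9024 + 64*d (N(d) = 64*(-141 + d) = -9024 + 64*d)
(N(-25) + j) + 1280 = ((-9024 + 64*(-25)) + 18770/7) + 1280 = ((-9024 - 1600) + 18770/7) + 1280 = (-10624 + 18770/7) + 1280 = -55598/7 + 1280 = -46638/7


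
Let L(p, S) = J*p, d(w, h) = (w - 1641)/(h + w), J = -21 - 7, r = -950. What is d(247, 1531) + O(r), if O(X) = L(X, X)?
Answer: 23646703/889 ≈ 26599.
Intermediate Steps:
J = -28
d(w, h) = (-1641 + w)/(h + w)
L(p, S) = -28*p
O(X) = -28*X
d(247, 1531) + O(r) = (-1641 + 247)/(1531 + 247) - 28*(-950) = -1394/1778 + 26600 = (1/1778)*(-1394) + 26600 = -697/889 + 26600 = 23646703/889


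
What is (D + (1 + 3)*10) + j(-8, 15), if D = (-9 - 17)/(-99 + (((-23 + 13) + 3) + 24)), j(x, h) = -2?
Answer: 1571/41 ≈ 38.317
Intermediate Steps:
D = 13/41 (D = -26/(-99 + ((-10 + 3) + 24)) = -26/(-99 + (-7 + 24)) = -26/(-99 + 17) = -26/(-82) = -26*(-1/82) = 13/41 ≈ 0.31707)
(D + (1 + 3)*10) + j(-8, 15) = (13/41 + (1 + 3)*10) - 2 = (13/41 + 4*10) - 2 = (13/41 + 40) - 2 = 1653/41 - 2 = 1571/41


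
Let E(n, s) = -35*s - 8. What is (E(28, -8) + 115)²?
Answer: 149769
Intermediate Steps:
E(n, s) = -8 - 35*s
(E(28, -8) + 115)² = ((-8 - 35*(-8)) + 115)² = ((-8 + 280) + 115)² = (272 + 115)² = 387² = 149769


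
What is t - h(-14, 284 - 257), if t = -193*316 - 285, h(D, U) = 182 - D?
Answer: -61469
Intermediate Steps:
t = -61273 (t = -60988 - 285 = -61273)
t - h(-14, 284 - 257) = -61273 - (182 - 1*(-14)) = -61273 - (182 + 14) = -61273 - 1*196 = -61273 - 196 = -61469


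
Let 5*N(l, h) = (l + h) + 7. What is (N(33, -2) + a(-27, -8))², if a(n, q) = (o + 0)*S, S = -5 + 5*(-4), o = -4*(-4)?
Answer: 3849444/25 ≈ 1.5398e+5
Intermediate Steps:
o = 16
S = -25 (S = -5 - 20 = -25)
N(l, h) = 7/5 + h/5 + l/5 (N(l, h) = ((l + h) + 7)/5 = ((h + l) + 7)/5 = (7 + h + l)/5 = 7/5 + h/5 + l/5)
a(n, q) = -400 (a(n, q) = (16 + 0)*(-25) = 16*(-25) = -400)
(N(33, -2) + a(-27, -8))² = ((7/5 + (⅕)*(-2) + (⅕)*33) - 400)² = ((7/5 - ⅖ + 33/5) - 400)² = (38/5 - 400)² = (-1962/5)² = 3849444/25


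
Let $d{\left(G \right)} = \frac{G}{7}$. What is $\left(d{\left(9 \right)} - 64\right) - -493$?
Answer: $\frac{3012}{7} \approx 430.29$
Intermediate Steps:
$d{\left(G \right)} = \frac{G}{7}$ ($d{\left(G \right)} = G \frac{1}{7} = \frac{G}{7}$)
$\left(d{\left(9 \right)} - 64\right) - -493 = \left(\frac{1}{7} \cdot 9 - 64\right) - -493 = \left(\frac{9}{7} - 64\right) + 493 = - \frac{439}{7} + 493 = \frac{3012}{7}$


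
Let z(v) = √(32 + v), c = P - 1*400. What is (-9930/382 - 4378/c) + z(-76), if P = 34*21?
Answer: -1197604/29987 + 2*I*√11 ≈ -39.937 + 6.6332*I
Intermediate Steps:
P = 714
c = 314 (c = 714 - 1*400 = 714 - 400 = 314)
(-9930/382 - 4378/c) + z(-76) = (-9930/382 - 4378/314) + √(32 - 76) = (-9930*1/382 - 4378*1/314) + √(-44) = (-4965/191 - 2189/157) + 2*I*√11 = -1197604/29987 + 2*I*√11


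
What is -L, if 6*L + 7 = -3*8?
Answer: 31/6 ≈ 5.1667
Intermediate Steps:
L = -31/6 (L = -7/6 + (-3*8)/6 = -7/6 + (⅙)*(-24) = -7/6 - 4 = -31/6 ≈ -5.1667)
-L = -1*(-31/6) = 31/6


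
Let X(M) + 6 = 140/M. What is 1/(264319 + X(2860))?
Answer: 143/37796766 ≈ 3.7834e-6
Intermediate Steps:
X(M) = -6 + 140/M
1/(264319 + X(2860)) = 1/(264319 + (-6 + 140/2860)) = 1/(264319 + (-6 + 140*(1/2860))) = 1/(264319 + (-6 + 7/143)) = 1/(264319 - 851/143) = 1/(37796766/143) = 143/37796766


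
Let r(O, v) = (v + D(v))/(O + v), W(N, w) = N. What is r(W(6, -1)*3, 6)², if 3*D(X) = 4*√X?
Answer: 35/432 + √6/36 ≈ 0.14906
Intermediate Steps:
D(X) = 4*√X/3 (D(X) = (4*√X)/3 = 4*√X/3)
r(O, v) = (v + 4*√v/3)/(O + v)
r(W(6, -1)*3, 6)² = ((6 + 4*√6/3)/(6*3 + 6))² = ((6 + 4*√6/3)/(18 + 6))² = ((6 + 4*√6/3)/24)² = (¼ + √6/18)²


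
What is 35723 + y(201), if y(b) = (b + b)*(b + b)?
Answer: 197327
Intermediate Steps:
y(b) = 4*b² (y(b) = (2*b)*(2*b) = 4*b²)
35723 + y(201) = 35723 + 4*201² = 35723 + 4*40401 = 35723 + 161604 = 197327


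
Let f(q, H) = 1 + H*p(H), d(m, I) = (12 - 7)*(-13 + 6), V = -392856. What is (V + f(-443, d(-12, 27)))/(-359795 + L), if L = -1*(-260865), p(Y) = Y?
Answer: 39163/9893 ≈ 3.9587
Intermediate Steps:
d(m, I) = -35 (d(m, I) = 5*(-7) = -35)
f(q, H) = 1 + H² (f(q, H) = 1 + H*H = 1 + H²)
L = 260865
(V + f(-443, d(-12, 27)))/(-359795 + L) = (-392856 + (1 + (-35)²))/(-359795 + 260865) = (-392856 + (1 + 1225))/(-98930) = (-392856 + 1226)*(-1/98930) = -391630*(-1/98930) = 39163/9893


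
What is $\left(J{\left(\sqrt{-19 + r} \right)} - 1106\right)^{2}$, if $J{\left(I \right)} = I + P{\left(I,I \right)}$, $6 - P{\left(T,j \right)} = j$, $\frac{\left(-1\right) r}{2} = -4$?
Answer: $1210000$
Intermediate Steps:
$r = 8$ ($r = \left(-2\right) \left(-4\right) = 8$)
$P{\left(T,j \right)} = 6 - j$
$J{\left(I \right)} = 6$ ($J{\left(I \right)} = I - \left(-6 + I\right) = 6$)
$\left(J{\left(\sqrt{-19 + r} \right)} - 1106\right)^{2} = \left(6 - 1106\right)^{2} = \left(-1100\right)^{2} = 1210000$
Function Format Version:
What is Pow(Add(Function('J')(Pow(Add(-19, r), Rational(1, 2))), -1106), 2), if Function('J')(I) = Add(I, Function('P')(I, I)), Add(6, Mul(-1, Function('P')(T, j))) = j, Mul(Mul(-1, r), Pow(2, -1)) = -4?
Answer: 1210000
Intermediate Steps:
r = 8 (r = Mul(-2, -4) = 8)
Function('P')(T, j) = Add(6, Mul(-1, j))
Function('J')(I) = 6 (Function('J')(I) = Add(I, Add(6, Mul(-1, I))) = 6)
Pow(Add(Function('J')(Pow(Add(-19, r), Rational(1, 2))), -1106), 2) = Pow(Add(6, -1106), 2) = Pow(-1100, 2) = 1210000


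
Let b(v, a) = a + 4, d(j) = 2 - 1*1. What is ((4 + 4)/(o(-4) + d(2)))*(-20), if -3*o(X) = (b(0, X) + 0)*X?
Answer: -160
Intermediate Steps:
d(j) = 1 (d(j) = 2 - 1 = 1)
b(v, a) = 4 + a
o(X) = -X*(4 + X)/3 (o(X) = -((4 + X) + 0)*X/3 = -(4 + X)*X/3 = -X*(4 + X)/3)
((4 + 4)/(o(-4) + d(2)))*(-20) = ((4 + 4)/(-⅓*(-4)*(4 - 4) + 1))*(-20) = (8/(-⅓*(-4)*0 + 1))*(-20) = (8/(0 + 1))*(-20) = (8/1)*(-20) = (8*1)*(-20) = 8*(-20) = -160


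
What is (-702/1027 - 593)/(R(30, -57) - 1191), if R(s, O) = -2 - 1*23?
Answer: 46901/96064 ≈ 0.48823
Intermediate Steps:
R(s, O) = -25 (R(s, O) = -2 - 23 = -25)
(-702/1027 - 593)/(R(30, -57) - 1191) = (-702/1027 - 593)/(-25 - 1191) = (-702*1/1027 - 593)/(-1216) = (-54/79 - 593)*(-1/1216) = -46901/79*(-1/1216) = 46901/96064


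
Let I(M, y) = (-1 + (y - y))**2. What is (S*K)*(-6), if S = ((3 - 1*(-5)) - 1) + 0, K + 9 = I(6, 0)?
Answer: 336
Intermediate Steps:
I(M, y) = 1 (I(M, y) = (-1 + 0)**2 = (-1)**2 = 1)
K = -8 (K = -9 + 1 = -8)
S = 7 (S = ((3 + 5) - 1) + 0 = (8 - 1) + 0 = 7 + 0 = 7)
(S*K)*(-6) = (7*(-8))*(-6) = -56*(-6) = 336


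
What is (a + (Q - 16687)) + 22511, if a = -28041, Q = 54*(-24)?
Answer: -23513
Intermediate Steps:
Q = -1296
(a + (Q - 16687)) + 22511 = (-28041 + (-1296 - 16687)) + 22511 = (-28041 - 17983) + 22511 = -46024 + 22511 = -23513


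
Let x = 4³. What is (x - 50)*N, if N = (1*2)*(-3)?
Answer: -84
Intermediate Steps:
x = 64
N = -6 (N = 2*(-3) = -6)
(x - 50)*N = (64 - 50)*(-6) = 14*(-6) = -84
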